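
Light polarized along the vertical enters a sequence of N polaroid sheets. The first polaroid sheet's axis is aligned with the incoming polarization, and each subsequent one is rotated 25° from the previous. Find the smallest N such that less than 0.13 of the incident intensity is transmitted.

First polarizer is aligned with the polarization: full transmission.
Each further stage multiplies by cos²(25°) = 0.8214.
After N polarizers: T = 0.8214^(N−1). Require T < 0.13 ⇒ N−1 > ln(0.13)/ln(0.8214) = 10.37, so N−1 ≥ 11 and N = 12.
Check: N=12 gives T = 0.1148 < 0.13; N=11 gives T = 0.1398.

N = 12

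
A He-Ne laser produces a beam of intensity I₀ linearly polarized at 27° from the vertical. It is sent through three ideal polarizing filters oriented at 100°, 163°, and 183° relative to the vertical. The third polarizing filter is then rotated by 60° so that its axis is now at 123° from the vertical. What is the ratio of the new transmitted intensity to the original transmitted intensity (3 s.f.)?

Before rotation:
I₁ = I₀ cos²(100° − 27°) = I₀ cos²(73°) = 0.08548 I₀.
I₂ = I₁ cos²(163° − 100°) = 0.08548 I₀ · cos²(63°) = 0.01762 I₀.
I₃ = I₂ cos²(183° − 163°) = 0.01762 I₀ · cos²(20°) = 0.01556 I₀.
After rotation:
I₁ = I₀ cos²(100° − 27°) = I₀ cos²(73°) = 0.08548 I₀.
I₂ = I₁ cos²(163° − 100°) = 0.08548 I₀ · cos²(63°) = 0.01762 I₀.
I₃ = I₂ cos²(123° − 163°) = 0.01762 I₀ · cos²(40°) = 0.01034 I₀.
Ratio = 0.01034 / 0.01556 = 0.6646.

I_new/I_old ≈ 0.665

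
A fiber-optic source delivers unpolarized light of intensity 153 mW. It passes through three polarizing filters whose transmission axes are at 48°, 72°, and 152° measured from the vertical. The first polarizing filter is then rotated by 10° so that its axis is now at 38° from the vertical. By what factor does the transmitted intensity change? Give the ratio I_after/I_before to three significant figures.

Before rotation:
Unpolarized light through the first polarizer → I₁ = ½ I₀, now polarized at 48°.
I₂ = I₁ cos²(72° − 48°) = 0.5 I₀ · cos²(24°) = 0.4173 I₀.
I₃ = I₂ cos²(152° − 72°) = 0.4173 I₀ · cos²(80°) = 0.01258 I₀.
After rotation:
Unpolarized light through the first polarizer → I₁ = ½ I₀, now polarized at 38°.
I₂ = I₁ cos²(72° − 38°) = 0.5 I₀ · cos²(34°) = 0.3437 I₀.
I₃ = I₂ cos²(152° − 72°) = 0.3437 I₀ · cos²(80°) = 0.01036 I₀.
Ratio = 0.01036 / 0.01258 = 0.8235.

I_new/I_old ≈ 0.824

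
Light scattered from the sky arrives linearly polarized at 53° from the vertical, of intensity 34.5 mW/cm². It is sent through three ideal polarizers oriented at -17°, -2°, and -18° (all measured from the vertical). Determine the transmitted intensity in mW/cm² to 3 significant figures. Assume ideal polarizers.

I ≈ 3.48 mW/cm²

I₁ = 34.5 mW/cm² · cos²(70°) = 4.036 mW/cm².
I₂ = I₁ · cos²(15°) = 4.036 · 0.933 = 3.765 mW/cm².
I₃ = I₂ · cos²(16°) = 3.765 · 0.924 = 3.479 mW/cm².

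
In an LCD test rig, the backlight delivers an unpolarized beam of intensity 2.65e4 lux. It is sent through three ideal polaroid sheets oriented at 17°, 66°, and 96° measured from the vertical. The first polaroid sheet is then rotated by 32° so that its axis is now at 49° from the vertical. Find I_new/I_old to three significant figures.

I_new/I_old ≈ 2.12

Before rotation:
Unpolarized light through the first polarizer → I₁ = ½ I₀, now polarized at 17°.
I₂ = I₁ cos²(66° − 17°) = 0.5 I₀ · cos²(49°) = 0.2152 I₀.
I₃ = I₂ cos²(96° − 66°) = 0.2152 I₀ · cos²(30°) = 0.1614 I₀.
After rotation:
Unpolarized light through the first polarizer → I₁ = ½ I₀, now polarized at 49°.
I₂ = I₁ cos²(66° − 49°) = 0.5 I₀ · cos²(17°) = 0.4573 I₀.
I₃ = I₂ cos²(96° − 66°) = 0.4573 I₀ · cos²(30°) = 0.3429 I₀.
Ratio = 0.3429 / 0.1614 = 2.125.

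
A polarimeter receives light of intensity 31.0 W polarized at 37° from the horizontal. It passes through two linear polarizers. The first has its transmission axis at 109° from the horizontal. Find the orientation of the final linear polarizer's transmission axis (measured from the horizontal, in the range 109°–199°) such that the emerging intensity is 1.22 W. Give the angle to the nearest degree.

θ ≈ 159°

I₁ = I₀ cos²(109° − 37°) = I₀ cos²(72°) = 0.09549 I₀.
Target fraction: 1.22 / 31.0 W = 0.03935 of I₀.
Need I₂/I₀ = 0.03935, so cos²(θ − 109°) = 0.03935 / 0.09549 = 0.4121.
θ − 109° = arccos(√0.4121) = 50.1°, giving θ ≈ 109 + 50.1 = 159.1°.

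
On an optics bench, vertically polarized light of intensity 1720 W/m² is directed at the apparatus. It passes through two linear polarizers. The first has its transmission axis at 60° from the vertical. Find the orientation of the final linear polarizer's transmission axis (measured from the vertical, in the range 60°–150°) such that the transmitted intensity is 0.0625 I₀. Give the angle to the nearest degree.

θ ≈ 120°

I₁ = I₀ cos²(60° − 0°) = I₀ cos²(60°) = 0.25 I₀.
Need I₂/I₀ = 0.0625, so cos²(θ − 60°) = 0.0625 / 0.25 = 0.25.
θ − 60° = arccos(√0.25) = 60.0°, giving θ ≈ 60 + 60.0 = 120.0°.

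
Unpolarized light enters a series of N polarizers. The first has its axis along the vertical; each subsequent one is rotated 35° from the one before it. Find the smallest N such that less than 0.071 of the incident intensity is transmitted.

N = 6

First polarizer halves the unpolarized light: factor 1/2.
Each further stage multiplies by cos²(35°) = 0.671.
After N polarizers: T = 0.5·0.671^(N−1). Require T < 0.071 ⇒ N−1 > ln(0.071/0.5)/ln(0.671) = 4.89, so N−1 ≥ 5 and N = 6.
Check: N=6 gives T = 0.06802 < 0.071; N=5 gives T = 0.1014.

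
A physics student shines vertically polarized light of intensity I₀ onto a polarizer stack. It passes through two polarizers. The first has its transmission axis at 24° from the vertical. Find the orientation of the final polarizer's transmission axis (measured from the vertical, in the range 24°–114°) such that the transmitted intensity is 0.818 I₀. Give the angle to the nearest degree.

I₁ = I₀ cos²(24° − 0°) = I₀ cos²(24°) = 0.8346 I₀.
Need I₂/I₀ = 0.818, so cos²(θ − 24°) = 0.818 / 0.8346 = 0.9802.
θ − 24° = arccos(√0.9802) = 8.1°, giving θ ≈ 24 + 8.1 = 32.1°.

θ ≈ 32°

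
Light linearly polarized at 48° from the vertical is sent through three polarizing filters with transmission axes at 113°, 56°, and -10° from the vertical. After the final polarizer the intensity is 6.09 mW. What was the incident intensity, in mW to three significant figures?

I₀ ≈ 695 mW

I₁ = I₀ cos²(113° − 48°) = I₀ cos²(65°) = 0.1786 I₀.
I₂ = I₁ cos²(56° − 113°) = 0.1786 I₀ · cos²(57°) = 0.05298 I₀.
I₃ = I₂ cos²(-10° − 56°) = 0.05298 I₀ · cos²(66°) = 0.008765 I₀.
So 6.09 mW = 0.008765 I₀, giving I₀ = 6.09/0.008765 = 694.8 mW.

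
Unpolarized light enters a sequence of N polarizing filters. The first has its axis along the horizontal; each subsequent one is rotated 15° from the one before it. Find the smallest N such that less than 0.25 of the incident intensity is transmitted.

N = 11

First polarizer halves the unpolarized light: factor 1/2.
Each further stage multiplies by cos²(15°) = 0.933.
After N polarizers: T = 0.5·0.933^(N−1). Require T < 0.25 ⇒ N−1 > ln(0.25/0.5)/ln(0.933) = 10.00, so N−1 ≥ 10 and N = 11.
Check: N=11 gives T = 0.2499 < 0.25; N=10 gives T = 0.2679.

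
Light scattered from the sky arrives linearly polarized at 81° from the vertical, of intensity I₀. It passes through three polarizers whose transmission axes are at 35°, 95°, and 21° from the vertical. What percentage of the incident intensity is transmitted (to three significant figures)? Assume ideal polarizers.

I₁ = I₀ cos²(35° − 81°) = I₀ cos²(46°) = 0.4826 I₀.
I₂ = I₁ cos²(95° − 35°) = 0.4826 I₀ · cos²(60°) = 0.1206 I₀.
I₃ = I₂ cos²(21° − 95°) = 0.1206 I₀ · cos²(74°) = 0.009166 I₀.
That is 0.9166% of the incident intensity.

≈ 0.917%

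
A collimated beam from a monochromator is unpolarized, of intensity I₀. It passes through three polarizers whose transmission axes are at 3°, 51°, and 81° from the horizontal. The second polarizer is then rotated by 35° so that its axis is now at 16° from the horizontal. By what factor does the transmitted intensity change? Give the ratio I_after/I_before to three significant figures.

I_new/I_old ≈ 0.505

Before rotation:
Unpolarized light through the first polarizer → I₁ = ½ I₀, now polarized at 3°.
I₂ = I₁ cos²(51° − 3°) = 0.5 I₀ · cos²(48°) = 0.2239 I₀.
I₃ = I₂ cos²(81° − 51°) = 0.2239 I₀ · cos²(30°) = 0.1679 I₀.
After rotation:
Unpolarized light through the first polarizer → I₁ = ½ I₀, now polarized at 3°.
I₂ = I₁ cos²(16° − 3°) = 0.5 I₀ · cos²(13°) = 0.4747 I₀.
I₃ = I₂ cos²(81° − 16°) = 0.4747 I₀ · cos²(65°) = 0.08478 I₀.
Ratio = 0.08478 / 0.1679 = 0.505.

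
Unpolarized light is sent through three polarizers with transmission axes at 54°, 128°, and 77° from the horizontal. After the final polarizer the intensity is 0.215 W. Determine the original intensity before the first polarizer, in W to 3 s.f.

I₀ ≈ 14.3 W

Unpolarized light through the first polarizer → I₁ = ½ I₀, now polarized at 54°.
I₂ = I₁ cos²(128° − 54°) = 0.5 I₀ · cos²(74°) = 0.03799 I₀.
I₃ = I₂ cos²(77° − 128°) = 0.03799 I₀ · cos²(51°) = 0.01504 I₀.
So 0.215 W = 0.01504 I₀, giving I₀ = 0.215/0.01504 = 14.29 W.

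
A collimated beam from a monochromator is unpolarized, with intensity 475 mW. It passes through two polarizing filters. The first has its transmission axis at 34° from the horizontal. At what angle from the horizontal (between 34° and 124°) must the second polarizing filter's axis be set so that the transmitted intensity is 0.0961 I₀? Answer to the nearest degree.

θ ≈ 98°

Unpolarized light through the first polarizer → I₁ = ½ I₀, now polarized at 34°.
Need I₂/I₀ = 0.0961, so cos²(θ − 34°) = 0.0961 / 0.5 = 0.1922.
θ − 34° = arccos(√0.1922) = 64.0°, giving θ ≈ 34 + 64.0 = 98.0°.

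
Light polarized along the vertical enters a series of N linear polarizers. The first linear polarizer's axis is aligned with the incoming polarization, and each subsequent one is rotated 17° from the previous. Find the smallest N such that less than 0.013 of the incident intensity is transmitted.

N = 50

First polarizer is aligned with the polarization: full transmission.
Each further stage multiplies by cos²(17°) = 0.9145.
After N polarizers: T = 0.9145^(N−1). Require T < 0.013 ⇒ N−1 > ln(0.013)/ln(0.9145) = 48.60, so N−1 ≥ 49 and N = 50.
Check: N=50 gives T = 0.01254 < 0.013; N=49 gives T = 0.01372.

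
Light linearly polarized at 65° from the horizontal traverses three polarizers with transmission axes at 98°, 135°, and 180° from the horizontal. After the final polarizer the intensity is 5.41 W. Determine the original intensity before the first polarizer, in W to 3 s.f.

I₀ ≈ 24.1 W

By Malus's law, I₁ = I₀ cos²(98° − 65°) = I₀ cos²(33°) = 0.7034 I₀.
I₂ = I₁ cos²(135° − 98°) = 0.7034 I₀ · cos²(37°) = 0.4486 I₀.
I₃ = I₂ cos²(180° − 135°) = 0.4486 I₀ · cos²(45°) = 0.2243 I₀.
So 5.41 W = 0.2243 I₀, giving I₀ = 5.41/0.2243 = 24.12 W.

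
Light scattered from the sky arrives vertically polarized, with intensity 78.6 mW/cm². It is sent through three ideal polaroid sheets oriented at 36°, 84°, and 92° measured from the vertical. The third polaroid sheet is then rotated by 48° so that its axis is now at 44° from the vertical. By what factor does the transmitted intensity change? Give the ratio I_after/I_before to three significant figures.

I_new/I_old ≈ 0.598

Before rotation:
By Malus's law, I₁ = I₀ cos²(36° − 0°) = I₀ cos²(36°) = 0.6545 I₀.
I₂ = I₁ cos²(84° − 36°) = 0.6545 I₀ · cos²(48°) = 0.293 I₀.
I₃ = I₂ cos²(92° − 84°) = 0.293 I₀ · cos²(8°) = 0.2874 I₀.
After rotation:
I₁ = I₀ cos²(36° − 0°) = I₀ cos²(36°) = 0.6545 I₀.
I₂ = I₁ cos²(84° − 36°) = 0.6545 I₀ · cos²(48°) = 0.293 I₀.
I₃ = I₂ cos²(44° − 84°) = 0.293 I₀ · cos²(40°) = 0.172 I₀.
Ratio = 0.172 / 0.2874 = 0.5984.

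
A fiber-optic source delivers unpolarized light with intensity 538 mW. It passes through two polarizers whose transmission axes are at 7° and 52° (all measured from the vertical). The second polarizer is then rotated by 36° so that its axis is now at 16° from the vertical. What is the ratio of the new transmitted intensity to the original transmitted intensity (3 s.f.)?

I_new/I_old ≈ 1.95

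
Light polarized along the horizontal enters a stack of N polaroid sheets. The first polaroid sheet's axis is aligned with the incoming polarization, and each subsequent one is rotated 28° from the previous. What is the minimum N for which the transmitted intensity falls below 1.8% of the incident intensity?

N = 18

First polarizer is aligned with the polarization: full transmission.
Each further stage multiplies by cos²(28°) = 0.7796.
After N polarizers: T = 0.7796^(N−1). Require T < 0.018 ⇒ N−1 > ln(0.018)/ln(0.7796) = 16.14, so N−1 ≥ 17 and N = 18.
Check: N=18 gives T = 0.01451 < 0.018; N=17 gives T = 0.01862.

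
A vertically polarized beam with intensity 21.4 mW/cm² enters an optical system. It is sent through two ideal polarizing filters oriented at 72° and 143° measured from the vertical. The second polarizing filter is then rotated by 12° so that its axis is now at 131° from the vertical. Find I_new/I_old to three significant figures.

I_new/I_old ≈ 2.50

Before rotation:
I₁ = I₀ cos²(72° − 0°) = I₀ cos²(72°) = 0.09549 I₀.
I₂ = I₁ cos²(143° − 72°) = 0.09549 I₀ · cos²(71°) = 0.01012 I₀.
After rotation:
I₁ = I₀ cos²(72° − 0°) = I₀ cos²(72°) = 0.09549 I₀.
I₂ = I₁ cos²(131° − 72°) = 0.09549 I₀ · cos²(59°) = 0.02533 I₀.
Ratio = 0.02533 / 0.01012 = 2.503.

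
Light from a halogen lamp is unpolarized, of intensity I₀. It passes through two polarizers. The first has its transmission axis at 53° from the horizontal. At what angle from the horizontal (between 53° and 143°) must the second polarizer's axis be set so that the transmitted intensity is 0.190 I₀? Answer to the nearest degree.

θ ≈ 105°

Unpolarized light through the first polarizer → I₁ = ½ I₀, now polarized at 53°.
Need I₂/I₀ = 0.19, so cos²(θ − 53°) = 0.19 / 0.5 = 0.38.
θ − 53° = arccos(√0.38) = 51.9°, giving θ ≈ 53 + 51.9 = 104.9°.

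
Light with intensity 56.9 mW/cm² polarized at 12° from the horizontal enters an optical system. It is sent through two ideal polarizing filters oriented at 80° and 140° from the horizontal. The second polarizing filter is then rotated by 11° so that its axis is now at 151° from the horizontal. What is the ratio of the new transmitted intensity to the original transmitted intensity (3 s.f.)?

Before rotation:
I₁ = I₀ cos²(80° − 12°) = I₀ cos²(68°) = 0.1403 I₀.
I₂ = I₁ cos²(140° − 80°) = 0.1403 I₀ · cos²(60°) = 0.03508 I₀.
After rotation:
I₁ = I₀ cos²(80° − 12°) = I₀ cos²(68°) = 0.1403 I₀.
I₂ = I₁ cos²(151° − 80°) = 0.1403 I₀ · cos²(71°) = 0.01487 I₀.
Ratio = 0.01487 / 0.03508 = 0.424.

I_new/I_old ≈ 0.424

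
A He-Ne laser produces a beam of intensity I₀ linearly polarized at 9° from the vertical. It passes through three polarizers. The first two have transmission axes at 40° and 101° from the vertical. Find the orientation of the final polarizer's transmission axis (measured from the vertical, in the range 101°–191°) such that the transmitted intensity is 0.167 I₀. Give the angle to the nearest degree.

I₁ = I₀ cos²(40° − 9°) = I₀ cos²(31°) = 0.7347 I₀.
I₂ = I₁ cos²(101° − 40°) = 0.7347 I₀ · cos²(61°) = 0.1727 I₀.
Need I₃/I₀ = 0.167, so cos²(θ − 101°) = 0.167 / 0.1727 = 0.967.
θ − 101° = arccos(√0.967) = 10.5°, giving θ ≈ 101 + 10.5 = 111.5°.

θ ≈ 111°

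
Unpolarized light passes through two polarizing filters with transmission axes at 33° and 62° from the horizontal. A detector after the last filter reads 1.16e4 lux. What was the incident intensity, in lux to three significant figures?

Unpolarized light through the first polarizer → I₁ = ½ I₀, now polarized at 33°.
I₂ = I₁ cos²(62° − 33°) = 0.5 I₀ · cos²(29°) = 0.3825 I₀.
So 1.16e4 lux = 0.3825 I₀, giving I₀ = 1.16e4/0.3825 = 3.033e+04 lux.

I₀ ≈ 3.03e4 lux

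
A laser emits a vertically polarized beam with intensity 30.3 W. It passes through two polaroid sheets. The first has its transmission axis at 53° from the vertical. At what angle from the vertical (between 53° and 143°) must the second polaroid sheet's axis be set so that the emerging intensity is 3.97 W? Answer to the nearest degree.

By Malus's law, I₁ = I₀ cos²(53° − 0°) = I₀ cos²(53°) = 0.3622 I₀.
Target fraction: 3.97 / 30.3 W = 0.131 of I₀.
Need I₂/I₀ = 0.131, so cos²(θ − 53°) = 0.131 / 0.3622 = 0.3618.
θ − 53° = arccos(√0.3618) = 53.0°, giving θ ≈ 53 + 53.0 = 106.0°.

θ ≈ 106°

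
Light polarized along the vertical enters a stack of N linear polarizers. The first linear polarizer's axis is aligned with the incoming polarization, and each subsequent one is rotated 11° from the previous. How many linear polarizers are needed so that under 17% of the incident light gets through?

N = 49

First polarizer is aligned with the polarization: full transmission.
Each further stage multiplies by cos²(11°) = 0.9636.
After N polarizers: T = 0.9636^(N−1). Require T < 0.17 ⇒ N−1 > ln(0.17)/ln(0.9636) = 47.78, so N−1 ≥ 48 and N = 49.
Check: N=49 gives T = 0.1686 < 0.17; N=48 gives T = 0.175.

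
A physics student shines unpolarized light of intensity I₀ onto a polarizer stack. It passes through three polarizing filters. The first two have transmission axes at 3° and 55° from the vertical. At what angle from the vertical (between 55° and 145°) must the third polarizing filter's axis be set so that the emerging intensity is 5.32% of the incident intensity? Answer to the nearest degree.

Unpolarized light through the first polarizer → I₁ = ½ I₀, now polarized at 3°.
I₂ = I₁ cos²(55° − 3°) = 0.5 I₀ · cos²(52°) = 0.1895 I₀.
Need I₃/I₀ = 0.0532, so cos²(θ − 55°) = 0.0532 / 0.1895 = 0.2807.
θ − 55° = arccos(√0.2807) = 58.0°, giving θ ≈ 55 + 58.0 = 113.0°.

θ ≈ 113°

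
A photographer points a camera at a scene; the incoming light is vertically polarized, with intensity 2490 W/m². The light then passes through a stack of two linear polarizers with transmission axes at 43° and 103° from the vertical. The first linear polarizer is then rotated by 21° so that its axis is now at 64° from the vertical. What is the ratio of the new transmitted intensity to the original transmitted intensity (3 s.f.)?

Before rotation:
By Malus's law, I₁ = I₀ cos²(43° − 0°) = I₀ cos²(43°) = 0.5349 I₀.
I₂ = I₁ cos²(103° − 43°) = 0.5349 I₀ · cos²(60°) = 0.1337 I₀.
After rotation:
I₁ = I₀ cos²(64° − 0°) = I₀ cos²(64°) = 0.1922 I₀.
I₂ = I₁ cos²(103° − 64°) = 0.1922 I₀ · cos²(39°) = 0.1161 I₀.
Ratio = 0.1161 / 0.1337 = 0.8679.

I_new/I_old ≈ 0.868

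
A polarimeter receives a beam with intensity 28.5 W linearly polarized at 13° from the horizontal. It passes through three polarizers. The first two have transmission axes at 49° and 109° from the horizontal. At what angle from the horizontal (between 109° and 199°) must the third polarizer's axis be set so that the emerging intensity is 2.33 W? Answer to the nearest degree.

θ ≈ 154°

By Malus's law, I₁ = I₀ cos²(49° − 13°) = I₀ cos²(36°) = 0.6545 I₀.
I₂ = I₁ cos²(109° − 49°) = 0.6545 I₀ · cos²(60°) = 0.1636 I₀.
Target fraction: 2.33 / 28.5 W = 0.08175 of I₀.
Need I₃/I₀ = 0.08175, so cos²(θ − 109°) = 0.08175 / 0.1636 = 0.4996.
θ − 109° = arccos(√0.4996) = 45.0°, giving θ ≈ 109 + 45.0 = 154.0°.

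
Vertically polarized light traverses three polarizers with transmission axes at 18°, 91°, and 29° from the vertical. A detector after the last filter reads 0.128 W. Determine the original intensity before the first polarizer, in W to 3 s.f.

I₀ ≈ 7.51 W

I₁ = I₀ cos²(18° − 0°) = I₀ cos²(18°) = 0.9045 I₀.
I₂ = I₁ cos²(91° − 18°) = 0.9045 I₀ · cos²(73°) = 0.07732 I₀.
I₃ = I₂ cos²(29° − 91°) = 0.07732 I₀ · cos²(62°) = 0.01704 I₀.
So 0.128 W = 0.01704 I₀, giving I₀ = 0.128/0.01704 = 7.511 W.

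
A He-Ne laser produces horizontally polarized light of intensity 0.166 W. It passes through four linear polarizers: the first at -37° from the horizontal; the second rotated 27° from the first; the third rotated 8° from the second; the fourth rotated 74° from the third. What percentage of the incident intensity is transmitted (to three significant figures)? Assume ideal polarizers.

I₁ = 0.166 W · cos²(37°) = 0.1059 W.
I₂ = I₁ · cos²(27°) = 0.1059 · 0.7939 = 0.08406 W.
I₃ = I₂ · cos²(8°) = 0.08406 · 0.9806 = 0.08243 W.
I₄ = I₃ · cos²(74°) = 0.08243 · 0.07598 = 0.006263 W.
That is 3.773% of the incident intensity.

≈ 3.77%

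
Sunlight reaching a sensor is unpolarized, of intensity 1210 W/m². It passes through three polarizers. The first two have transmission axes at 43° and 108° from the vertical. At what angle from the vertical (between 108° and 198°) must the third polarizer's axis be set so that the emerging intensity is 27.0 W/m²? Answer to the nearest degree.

θ ≈ 168°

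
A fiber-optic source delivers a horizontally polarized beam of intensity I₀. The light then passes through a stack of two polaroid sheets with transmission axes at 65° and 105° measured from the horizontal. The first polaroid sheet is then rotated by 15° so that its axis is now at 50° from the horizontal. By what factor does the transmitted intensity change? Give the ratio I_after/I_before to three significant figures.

I_new/I_old ≈ 1.30

Before rotation:
I₁ = I₀ cos²(65° − 0°) = I₀ cos²(65°) = 0.1786 I₀.
I₂ = I₁ cos²(105° − 65°) = 0.1786 I₀ · cos²(40°) = 0.1048 I₀.
After rotation:
I₁ = I₀ cos²(50° − 0°) = I₀ cos²(50°) = 0.4132 I₀.
I₂ = I₁ cos²(105° − 50°) = 0.4132 I₀ · cos²(55°) = 0.1359 I₀.
Ratio = 0.1359 / 0.1048 = 1.297.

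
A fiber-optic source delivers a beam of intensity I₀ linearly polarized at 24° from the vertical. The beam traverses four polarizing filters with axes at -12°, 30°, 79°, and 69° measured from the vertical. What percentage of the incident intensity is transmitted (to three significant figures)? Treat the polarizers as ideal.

≈ 15.1%

By Malus's law, I₁ = I₀ cos²(-12° − 24°) = I₀ cos²(36°) = 0.6545 I₀.
I₂ = I₁ cos²(30° + 12°) = 0.6545 I₀ · cos²(42°) = 0.3615 I₀.
I₃ = I₂ cos²(79° − 30°) = 0.3615 I₀ · cos²(49°) = 0.1556 I₀.
I₄ = I₃ cos²(69° − 79°) = 0.1556 I₀ · cos²(10°) = 0.1509 I₀.
That is 15.09% of the incident intensity.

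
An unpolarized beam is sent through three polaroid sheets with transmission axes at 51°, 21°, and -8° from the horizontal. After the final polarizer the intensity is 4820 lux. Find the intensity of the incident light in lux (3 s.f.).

I₀ ≈ 1.68e4 lux

Unpolarized light through the first polarizer → I₁ = ½ I₀, now polarized at 51°.
I₂ = I₁ cos²(21° − 51°) = 0.5 I₀ · cos²(30°) = 0.375 I₀.
I₃ = I₂ cos²(-8° − 21°) = 0.375 I₀ · cos²(29°) = 0.2869 I₀.
So 4820 lux = 0.2869 I₀, giving I₀ = 4820/0.2869 = 1.68e+04 lux.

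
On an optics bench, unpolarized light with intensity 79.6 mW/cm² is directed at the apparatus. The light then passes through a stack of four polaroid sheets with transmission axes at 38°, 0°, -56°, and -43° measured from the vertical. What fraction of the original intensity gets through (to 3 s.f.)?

I/I₀ ≈ 0.0922

Unpolarized light through the first polarizer → I₁ = 79.6 mW/cm²/2 = 39.8 mW/cm², polarized at 38°.
I₂ = I₁ · cos²(38°) = 39.8 · 0.621 = 24.71 mW/cm².
I₃ = I₂ · cos²(56°) = 24.71 · 0.3127 = 7.728 mW/cm².
I₄ = I₃ · cos²(13°) = 7.728 · 0.9494 = 7.337 mW/cm².
Transmitted fraction = 0.09217.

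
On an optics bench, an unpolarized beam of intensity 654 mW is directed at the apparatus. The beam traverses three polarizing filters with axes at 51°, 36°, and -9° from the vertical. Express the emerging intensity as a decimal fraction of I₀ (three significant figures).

I/I₀ ≈ 0.233

Unpolarized light through the first polarizer → I₁ = 654 mW/2 = 327 mW, polarized at 51°.
I₂ = I₁ · cos²(15°) = 327 · 0.933 = 305.1 mW.
I₃ = I₂ · cos²(45°) = 305.1 · 0.5 = 152.5 mW.
Transmitted fraction = 0.2333.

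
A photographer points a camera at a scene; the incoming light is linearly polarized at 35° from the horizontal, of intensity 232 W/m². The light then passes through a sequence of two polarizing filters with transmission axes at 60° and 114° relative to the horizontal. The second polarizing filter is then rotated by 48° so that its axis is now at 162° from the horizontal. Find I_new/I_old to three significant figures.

I_new/I_old ≈ 0.125

Before rotation:
I₁ = I₀ cos²(60° − 35°) = I₀ cos²(25°) = 0.8214 I₀.
I₂ = I₁ cos²(114° − 60°) = 0.8214 I₀ · cos²(54°) = 0.2838 I₀.
After rotation:
I₁ = I₀ cos²(60° − 35°) = I₀ cos²(25°) = 0.8214 I₀.
Angle between axes 1 and 2: 78°. I₂ = 0.8214 I₀ · cos²(78°) = 0.03551 I₀.
Ratio = 0.03551 / 0.2838 = 0.1251.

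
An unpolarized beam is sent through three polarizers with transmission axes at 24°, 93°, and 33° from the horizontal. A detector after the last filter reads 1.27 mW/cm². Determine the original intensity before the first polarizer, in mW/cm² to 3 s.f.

I₀ ≈ 79.1 mW/cm²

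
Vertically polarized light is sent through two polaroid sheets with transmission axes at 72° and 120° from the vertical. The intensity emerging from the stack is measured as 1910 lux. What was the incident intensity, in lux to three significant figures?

I₁ = I₀ cos²(72° − 0°) = I₀ cos²(72°) = 0.09549 I₀.
I₂ = I₁ cos²(120° − 72°) = 0.09549 I₀ · cos²(48°) = 0.04275 I₀.
So 1910 lux = 0.04275 I₀, giving I₀ = 1910/0.04275 = 4.467e+04 lux.

I₀ ≈ 4.47e4 lux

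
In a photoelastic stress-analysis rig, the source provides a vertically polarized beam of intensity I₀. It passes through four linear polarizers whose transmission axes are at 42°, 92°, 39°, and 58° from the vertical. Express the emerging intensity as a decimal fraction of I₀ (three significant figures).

≈ 0.0739 I₀

I₁ = I₀ cos²(42° − 0°) = I₀ cos²(42°) = 0.5523 I₀.
I₂ = I₁ cos²(92° − 42°) = 0.5523 I₀ · cos²(50°) = 0.2282 I₀.
I₃ = I₂ cos²(39° − 92°) = 0.2282 I₀ · cos²(53°) = 0.08264 I₀.
I₄ = I₃ cos²(58° − 39°) = 0.08264 I₀ · cos²(19°) = 0.07388 I₀.
Transmitted fraction = 0.07388.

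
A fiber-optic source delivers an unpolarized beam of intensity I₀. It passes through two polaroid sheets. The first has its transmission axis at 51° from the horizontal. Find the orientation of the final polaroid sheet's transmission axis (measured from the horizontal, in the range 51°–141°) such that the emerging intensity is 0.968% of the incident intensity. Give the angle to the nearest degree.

θ ≈ 133°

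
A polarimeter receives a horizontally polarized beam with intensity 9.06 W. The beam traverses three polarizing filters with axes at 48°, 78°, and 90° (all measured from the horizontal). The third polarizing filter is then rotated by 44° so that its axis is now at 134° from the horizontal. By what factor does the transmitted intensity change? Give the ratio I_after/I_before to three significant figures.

Before rotation:
I₁ = I₀ cos²(48° − 0°) = I₀ cos²(48°) = 0.4477 I₀.
I₂ = I₁ cos²(78° − 48°) = 0.4477 I₀ · cos²(30°) = 0.3358 I₀.
I₃ = I₂ cos²(90° − 78°) = 0.3358 I₀ · cos²(12°) = 0.3213 I₀.
After rotation:
I₁ = I₀ cos²(48° − 0°) = I₀ cos²(48°) = 0.4477 I₀.
I₂ = I₁ cos²(78° − 48°) = 0.4477 I₀ · cos²(30°) = 0.3358 I₀.
I₃ = I₂ cos²(134° − 78°) = 0.3358 I₀ · cos²(56°) = 0.105 I₀.
Ratio = 0.105 / 0.3213 = 0.3268.

I_new/I_old ≈ 0.327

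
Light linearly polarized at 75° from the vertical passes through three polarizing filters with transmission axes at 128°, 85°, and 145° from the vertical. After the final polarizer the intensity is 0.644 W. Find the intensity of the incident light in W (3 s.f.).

I₀ ≈ 13.3 W

I₁ = I₀ cos²(128° − 75°) = I₀ cos²(53°) = 0.3622 I₀.
I₂ = I₁ cos²(85° − 128°) = 0.3622 I₀ · cos²(43°) = 0.1937 I₀.
I₃ = I₂ cos²(145° − 85°) = 0.1937 I₀ · cos²(60°) = 0.04843 I₀.
So 0.644 W = 0.04843 I₀, giving I₀ = 0.644/0.04843 = 13.3 W.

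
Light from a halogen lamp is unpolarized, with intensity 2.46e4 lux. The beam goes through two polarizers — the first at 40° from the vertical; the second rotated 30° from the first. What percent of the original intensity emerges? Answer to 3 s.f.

≈ 37.5%

Unpolarized light through the first polarizer → I₁ = 2.46e4 lux/2 = 1.23e+04 lux, polarized at 40°.
I₂ = I₁ · cos²(30°) = 1.23e+04 · 0.75 = 9225 lux.
That is 37.5% of the incident intensity.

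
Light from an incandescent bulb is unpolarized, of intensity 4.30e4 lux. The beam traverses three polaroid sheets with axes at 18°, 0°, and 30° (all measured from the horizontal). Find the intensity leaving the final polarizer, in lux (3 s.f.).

Unpolarized light through the first polarizer → I₁ = 4.30e4 lux/2 = 2.15e+04 lux, polarized at 18°.
I₂ = I₁ · cos²(18°) = 2.15e+04 · 0.9045 = 1.945e+04 lux.
I₃ = I₂ · cos²(30°) = 1.945e+04 · 0.75 = 1.459e+04 lux.

I ≈ 1.46e4 lux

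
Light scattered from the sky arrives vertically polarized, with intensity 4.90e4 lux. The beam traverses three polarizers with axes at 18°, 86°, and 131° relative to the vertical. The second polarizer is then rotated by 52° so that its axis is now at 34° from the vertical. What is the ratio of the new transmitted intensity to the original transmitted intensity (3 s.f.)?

Before rotation:
I₁ = I₀ cos²(18° − 0°) = I₀ cos²(18°) = 0.9045 I₀.
I₂ = I₁ cos²(86° − 18°) = 0.9045 I₀ · cos²(68°) = 0.1269 I₀.
I₃ = I₂ cos²(131° − 86°) = 0.1269 I₀ · cos²(45°) = 0.06346 I₀.
After rotation:
I₁ = I₀ cos²(18° − 0°) = I₀ cos²(18°) = 0.9045 I₀.
I₂ = I₁ cos²(34° − 18°) = 0.9045 I₀ · cos²(16°) = 0.8358 I₀.
Angle between axes 2 and 3: 83°. I₃ = 0.8358 I₀ · cos²(83°) = 0.01241 I₀.
Ratio = 0.01241 / 0.06346 = 0.1956.

I_new/I_old ≈ 0.196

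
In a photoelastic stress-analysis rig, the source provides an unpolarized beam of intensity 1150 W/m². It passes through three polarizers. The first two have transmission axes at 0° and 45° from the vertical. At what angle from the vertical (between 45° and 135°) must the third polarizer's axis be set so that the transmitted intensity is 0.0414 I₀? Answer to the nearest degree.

θ ≈ 111°

Unpolarized light through the first polarizer → I₁ = ½ I₀, now polarized at 0°.
I₂ = I₁ cos²(45° − 0°) = 0.5 I₀ · cos²(45°) = 0.25 I₀.
Need I₃/I₀ = 0.0414, so cos²(θ − 45°) = 0.0414 / 0.25 = 0.1656.
θ − 45° = arccos(√0.1656) = 66.0°, giving θ ≈ 45 + 66.0 = 111.0°.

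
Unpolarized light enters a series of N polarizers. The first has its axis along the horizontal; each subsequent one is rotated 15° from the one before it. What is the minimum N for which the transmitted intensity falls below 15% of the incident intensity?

N = 19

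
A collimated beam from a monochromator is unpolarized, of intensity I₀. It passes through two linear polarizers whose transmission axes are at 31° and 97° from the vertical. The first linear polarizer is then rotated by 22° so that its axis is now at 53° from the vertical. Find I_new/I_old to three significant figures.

Before rotation:
Unpolarized light through the first polarizer → I₁ = ½ I₀, now polarized at 31°.
I₂ = I₁ cos²(97° − 31°) = 0.5 I₀ · cos²(66°) = 0.08272 I₀.
After rotation:
Unpolarized light through the first polarizer → I₁ = ½ I₀, now polarized at 53°.
I₂ = I₁ cos²(97° − 53°) = 0.5 I₀ · cos²(44°) = 0.2587 I₀.
Ratio = 0.2587 / 0.08272 = 3.128.

I_new/I_old ≈ 3.13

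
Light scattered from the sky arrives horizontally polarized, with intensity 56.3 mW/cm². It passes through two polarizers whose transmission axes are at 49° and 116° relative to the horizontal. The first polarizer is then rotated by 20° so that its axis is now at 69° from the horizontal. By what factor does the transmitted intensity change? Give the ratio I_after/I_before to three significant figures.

Before rotation:
I₁ = I₀ cos²(49° − 0°) = I₀ cos²(49°) = 0.4304 I₀.
I₂ = I₁ cos²(116° − 49°) = 0.4304 I₀ · cos²(67°) = 0.06571 I₀.
After rotation:
I₁ = I₀ cos²(69° − 0°) = I₀ cos²(69°) = 0.1284 I₀.
I₂ = I₁ cos²(116° − 69°) = 0.1284 I₀ · cos²(47°) = 0.05973 I₀.
Ratio = 0.05973 / 0.06571 = 0.909.

I_new/I_old ≈ 0.909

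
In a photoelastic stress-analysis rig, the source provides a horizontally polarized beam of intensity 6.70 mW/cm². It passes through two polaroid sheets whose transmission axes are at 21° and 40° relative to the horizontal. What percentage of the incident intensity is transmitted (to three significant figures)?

≈ 77.9%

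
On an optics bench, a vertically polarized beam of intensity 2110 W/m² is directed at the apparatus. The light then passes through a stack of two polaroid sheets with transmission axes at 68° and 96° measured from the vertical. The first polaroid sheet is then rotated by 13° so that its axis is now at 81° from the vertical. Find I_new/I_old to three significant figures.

Before rotation:
By Malus's law, I₁ = I₀ cos²(68° − 0°) = I₀ cos²(68°) = 0.1403 I₀.
I₂ = I₁ cos²(96° − 68°) = 0.1403 I₀ · cos²(28°) = 0.1094 I₀.
After rotation:
I₁ = I₀ cos²(81° − 0°) = I₀ cos²(81°) = 0.02447 I₀.
I₂ = I₁ cos²(96° − 81°) = 0.02447 I₀ · cos²(15°) = 0.02283 I₀.
Ratio = 0.02283 / 0.1094 = 0.2087.

I_new/I_old ≈ 0.209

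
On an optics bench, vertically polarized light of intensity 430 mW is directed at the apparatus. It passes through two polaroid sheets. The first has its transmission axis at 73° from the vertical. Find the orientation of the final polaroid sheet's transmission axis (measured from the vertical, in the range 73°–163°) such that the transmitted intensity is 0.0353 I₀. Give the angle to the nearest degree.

θ ≈ 123°

I₁ = I₀ cos²(73° − 0°) = I₀ cos²(73°) = 0.08548 I₀.
Need I₂/I₀ = 0.0353, so cos²(θ − 73°) = 0.0353 / 0.08548 = 0.413.
θ − 73° = arccos(√0.413) = 50.0°, giving θ ≈ 73 + 50.0 = 123.0°.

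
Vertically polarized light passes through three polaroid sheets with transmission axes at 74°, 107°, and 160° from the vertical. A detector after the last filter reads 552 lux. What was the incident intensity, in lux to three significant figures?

I₀ ≈ 2.85e4 lux

By Malus's law, I₁ = I₀ cos²(74° − 0°) = I₀ cos²(74°) = 0.07598 I₀.
I₂ = I₁ cos²(107° − 74°) = 0.07598 I₀ · cos²(33°) = 0.05344 I₀.
I₃ = I₂ cos²(160° − 107°) = 0.05344 I₀ · cos²(53°) = 0.01935 I₀.
So 552 lux = 0.01935 I₀, giving I₀ = 552/0.01935 = 2.852e+04 lux.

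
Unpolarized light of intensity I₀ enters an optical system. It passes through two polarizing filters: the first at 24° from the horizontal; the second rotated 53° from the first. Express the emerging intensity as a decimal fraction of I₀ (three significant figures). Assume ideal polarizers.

≈ 0.181 I₀

Unpolarized light through the first polarizer → I₁ = ½ I₀, now polarized at 24°.
I₂ = I₁ cos²(53°) = 0.5 · 0.3622 I₀ = 0.1811 I₀.
Transmitted fraction = 0.1811.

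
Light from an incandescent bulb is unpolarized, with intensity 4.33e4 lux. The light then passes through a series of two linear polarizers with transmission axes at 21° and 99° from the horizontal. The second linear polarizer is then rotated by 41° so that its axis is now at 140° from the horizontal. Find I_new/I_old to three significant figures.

Before rotation:
Unpolarized light through the first polarizer → I₁ = ½ I₀, now polarized at 21°.
I₂ = I₁ cos²(99° − 21°) = 0.5 I₀ · cos²(78°) = 0.02161 I₀.
After rotation:
Unpolarized light through the first polarizer → I₁ = ½ I₀, now polarized at 21°.
Angle between axes 1 and 2: 61°. I₂ = 0.5 I₀ · cos²(61°) = 0.1175 I₀.
Ratio = 0.1175 / 0.02161 = 5.437.

I_new/I_old ≈ 5.44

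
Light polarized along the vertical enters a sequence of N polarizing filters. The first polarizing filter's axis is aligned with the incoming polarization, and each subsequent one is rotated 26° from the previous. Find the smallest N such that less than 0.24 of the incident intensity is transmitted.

First polarizer is aligned with the polarization: full transmission.
Each further stage multiplies by cos²(26°) = 0.8078.
After N polarizers: T = 0.8078^(N−1). Require T < 0.24 ⇒ N−1 > ln(0.24)/ln(0.8078) = 6.69, so N−1 ≥ 7 and N = 8.
Check: N=8 gives T = 0.2245 < 0.24; N=7 gives T = 0.2779.

N = 8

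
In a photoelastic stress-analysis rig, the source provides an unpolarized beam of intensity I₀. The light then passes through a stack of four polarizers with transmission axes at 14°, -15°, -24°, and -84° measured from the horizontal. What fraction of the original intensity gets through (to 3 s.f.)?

≈ 0.0933 I₀

Unpolarized light through the first polarizer → I₁ = ½ I₀, now polarized at 14°.
I₂ = I₁ cos²(-15° − 14°) = 0.5 I₀ · cos²(29°) = 0.3825 I₀.
I₃ = I₂ cos²(-24° + 15°) = 0.3825 I₀ · cos²(9°) = 0.3731 I₀.
I₄ = I₃ cos²(-84° + 24°) = 0.3731 I₀ · cos²(60°) = 0.09328 I₀.
Transmitted fraction = 0.09328.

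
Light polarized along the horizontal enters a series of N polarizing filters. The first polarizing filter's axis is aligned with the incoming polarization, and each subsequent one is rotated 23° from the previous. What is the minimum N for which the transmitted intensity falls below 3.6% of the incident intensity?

First polarizer is aligned with the polarization: full transmission.
Each further stage multiplies by cos²(23°) = 0.8473.
After N polarizers: T = 0.8473^(N−1). Require T < 0.036 ⇒ N−1 > ln(0.036)/ln(0.8473) = 20.07, so N−1 ≥ 21 and N = 22.
Check: N=22 gives T = 0.03084 < 0.036; N=21 gives T = 0.0364.

N = 22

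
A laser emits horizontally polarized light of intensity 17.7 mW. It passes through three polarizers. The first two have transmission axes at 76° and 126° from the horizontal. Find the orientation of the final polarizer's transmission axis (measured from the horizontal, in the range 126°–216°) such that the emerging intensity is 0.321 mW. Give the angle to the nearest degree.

I₁ = I₀ cos²(76° − 0°) = I₀ cos²(76°) = 0.05853 I₀.
I₂ = I₁ cos²(126° − 76°) = 0.05853 I₀ · cos²(50°) = 0.02418 I₀.
Target fraction: 0.321 / 17.7 mW = 0.01814 of I₀.
Need I₃/I₀ = 0.01814, so cos²(θ − 126°) = 0.01814 / 0.02418 = 0.75.
θ − 126° = arccos(√0.75) = 30.0°, giving θ ≈ 126 + 30.0 = 156.0°.

θ ≈ 156°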